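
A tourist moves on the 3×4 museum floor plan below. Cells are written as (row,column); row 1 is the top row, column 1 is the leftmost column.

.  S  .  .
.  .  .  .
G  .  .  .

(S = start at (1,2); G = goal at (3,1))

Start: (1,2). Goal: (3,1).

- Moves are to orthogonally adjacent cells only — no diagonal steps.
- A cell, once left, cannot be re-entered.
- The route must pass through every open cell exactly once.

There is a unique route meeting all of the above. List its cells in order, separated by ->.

(1,2) -> (1,1) -> (2,1) -> (2,2) -> (2,3) -> (1,3) -> (1,4) -> (2,4) -> (3,4) -> (3,3) -> (3,2) -> (3,1)

Need to visit all 12 open cells exactly once, starting at (1,2) and ending at (3,1).
Route from (1,2): left 1 to (1,1), down 1 to (2,1), right 2 to (2,3), up 1 to (1,3), right 1 to (1,4), down 2 to (3,4), left 3 to (3,1) — 11 moves in all.
Check: all 12 open cells covered.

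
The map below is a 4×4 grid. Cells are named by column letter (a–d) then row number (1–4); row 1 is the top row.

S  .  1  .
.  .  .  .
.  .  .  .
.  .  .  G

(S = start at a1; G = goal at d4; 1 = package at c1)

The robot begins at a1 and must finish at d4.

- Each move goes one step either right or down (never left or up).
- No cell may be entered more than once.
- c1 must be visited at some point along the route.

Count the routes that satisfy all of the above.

A right/down-only route from a1 to d4 makes exactly 3 down-moves and 3 right-moves in some order.
With no other constraints that would be C(6,3) = 20 routes.
Split at c1 and multiply the segment counts: a1→c1: 1; c1→d4: 4; product = 4.
That gives 4 routes.

4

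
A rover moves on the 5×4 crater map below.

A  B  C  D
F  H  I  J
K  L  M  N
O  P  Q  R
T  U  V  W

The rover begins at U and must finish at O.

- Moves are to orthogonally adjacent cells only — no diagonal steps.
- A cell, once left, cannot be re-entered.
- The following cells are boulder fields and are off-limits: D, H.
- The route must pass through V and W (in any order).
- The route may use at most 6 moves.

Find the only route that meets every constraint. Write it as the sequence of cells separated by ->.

U -> V -> W -> R -> Q -> P -> O

Any route must reach V and W and still end at O within 6 moves, so the order of the required stops is forced.
Route from U: right 2 to W, up 1 to R, left 3 to O — 6 moves in all.
Check: all required cells visited; 6 ≤ 6 moves.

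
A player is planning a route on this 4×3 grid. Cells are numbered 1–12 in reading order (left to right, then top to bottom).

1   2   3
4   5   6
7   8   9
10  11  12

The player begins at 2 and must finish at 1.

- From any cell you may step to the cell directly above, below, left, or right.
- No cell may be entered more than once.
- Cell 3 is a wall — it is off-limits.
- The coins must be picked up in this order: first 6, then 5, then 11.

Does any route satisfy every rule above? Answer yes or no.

Ignoring the required order, 3 revisit-free routes from 2 to 1 pass through all of 6, 5, and 11; the waypoint orders that occur are 5 → 6 → 11 (3) — never 6 → 5 → 11.

no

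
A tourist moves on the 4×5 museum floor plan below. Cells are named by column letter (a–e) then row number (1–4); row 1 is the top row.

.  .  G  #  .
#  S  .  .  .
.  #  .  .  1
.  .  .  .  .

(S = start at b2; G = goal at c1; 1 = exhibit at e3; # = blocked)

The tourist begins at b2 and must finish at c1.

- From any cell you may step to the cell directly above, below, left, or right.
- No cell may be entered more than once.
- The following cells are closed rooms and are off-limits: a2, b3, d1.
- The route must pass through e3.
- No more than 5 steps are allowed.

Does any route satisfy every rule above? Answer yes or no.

no

Even ignoring the no-revisit rule, getting from b2 to c1 via e3 needs at least 4 + 4 = 8 moves (Manhattan distance per leg), which exceeds the 5-move limit.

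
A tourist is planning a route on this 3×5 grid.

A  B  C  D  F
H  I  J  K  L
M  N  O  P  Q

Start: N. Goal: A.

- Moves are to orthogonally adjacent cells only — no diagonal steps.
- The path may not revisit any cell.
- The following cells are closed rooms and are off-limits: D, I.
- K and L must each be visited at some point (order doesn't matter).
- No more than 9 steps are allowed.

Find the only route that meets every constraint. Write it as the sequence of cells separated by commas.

The budget equals the shortest possible length, so every move has to be on a shortest route through the required cells.
Route from N: 3× right (reaching Q), up to L, 2× left (reaching J), up to C, 2× left (reaching A) — 9 moves in all.
Check: all required cells visited; 9 ≤ 9 moves.

N, O, P, Q, L, K, J, C, B, A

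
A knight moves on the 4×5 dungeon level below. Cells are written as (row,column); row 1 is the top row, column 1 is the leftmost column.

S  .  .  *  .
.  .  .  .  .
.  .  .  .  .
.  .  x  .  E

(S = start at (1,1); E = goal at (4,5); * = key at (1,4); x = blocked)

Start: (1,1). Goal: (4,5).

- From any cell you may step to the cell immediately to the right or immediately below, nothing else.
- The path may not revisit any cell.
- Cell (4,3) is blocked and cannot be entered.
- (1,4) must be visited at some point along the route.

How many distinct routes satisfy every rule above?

A right/down-only route from (1,1) to (4,5) makes exactly 3 down-moves and 4 right-moves in some order.
With no other constraints that would be C(7,3) = 35 routes.
Split at (1,4) and multiply the segment counts (each segment already excludes blocked cells): (1,1)→(1,4): 1; (1,4)→(4,5): 4; product = 4.
That gives 4 routes.

4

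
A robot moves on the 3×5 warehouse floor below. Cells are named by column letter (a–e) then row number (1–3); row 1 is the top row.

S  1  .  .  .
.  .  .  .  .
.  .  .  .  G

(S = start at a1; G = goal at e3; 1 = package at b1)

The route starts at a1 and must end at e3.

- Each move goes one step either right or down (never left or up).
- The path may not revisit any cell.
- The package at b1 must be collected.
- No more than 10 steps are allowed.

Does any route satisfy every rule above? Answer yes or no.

One route that works: a1 → b1 → b2 → b3 → c3 → d3 → e3.

yes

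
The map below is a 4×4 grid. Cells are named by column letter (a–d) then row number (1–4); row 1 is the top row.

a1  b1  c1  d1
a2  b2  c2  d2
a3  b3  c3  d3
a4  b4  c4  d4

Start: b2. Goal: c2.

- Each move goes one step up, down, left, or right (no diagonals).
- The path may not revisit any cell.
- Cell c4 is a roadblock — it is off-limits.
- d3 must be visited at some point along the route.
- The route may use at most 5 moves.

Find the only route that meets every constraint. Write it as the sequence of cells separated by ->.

b2 -> b3 -> c3 -> d3 -> d2 -> c2

The budget equals the shortest possible length, so every move has to be on a shortest route through the required cells.
Route from b2: down 1 to b3, right 2 to d3, up 1 to d2, left 1 to c2 — 5 moves in all.
Check: all required cells visited; 5 ≤ 5 moves.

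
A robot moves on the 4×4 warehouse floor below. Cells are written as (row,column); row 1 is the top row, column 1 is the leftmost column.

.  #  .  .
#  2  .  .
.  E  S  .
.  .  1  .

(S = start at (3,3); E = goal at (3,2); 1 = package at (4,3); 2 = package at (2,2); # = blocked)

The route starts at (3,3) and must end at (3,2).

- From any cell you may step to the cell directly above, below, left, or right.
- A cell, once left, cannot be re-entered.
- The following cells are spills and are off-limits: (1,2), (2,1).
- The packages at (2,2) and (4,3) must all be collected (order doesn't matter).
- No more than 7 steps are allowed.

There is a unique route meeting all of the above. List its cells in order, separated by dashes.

The 7-move cap with required stops at (2,2), (4,3) leaves no slack for detours.
Route from (3,3): down to (4,3), right to (4,4), 2× up (reaching (2,4)), 2× left (reaching (2,2)), down to (3,2) — 7 moves in all.
Check: all required cells visited; 7 ≤ 7 moves.

(3,3) - (4,3) - (4,4) - (3,4) - (2,4) - (2,3) - (2,2) - (3,2)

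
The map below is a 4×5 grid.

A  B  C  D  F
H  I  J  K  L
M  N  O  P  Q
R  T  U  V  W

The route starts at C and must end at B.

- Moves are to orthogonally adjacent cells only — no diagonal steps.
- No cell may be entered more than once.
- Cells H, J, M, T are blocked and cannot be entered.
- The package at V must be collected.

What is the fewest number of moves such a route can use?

9

Any route passes through V somewhere between C and B. Summing Manhattan distances along the two legs (C → V → B) gives a lower bound of 4 + 5 = 9 moves.
A route of 9 moves achieves this: C → D → K → P → V → U → O → N → I → B.
Since 9 matches the lower bound, it is optimal.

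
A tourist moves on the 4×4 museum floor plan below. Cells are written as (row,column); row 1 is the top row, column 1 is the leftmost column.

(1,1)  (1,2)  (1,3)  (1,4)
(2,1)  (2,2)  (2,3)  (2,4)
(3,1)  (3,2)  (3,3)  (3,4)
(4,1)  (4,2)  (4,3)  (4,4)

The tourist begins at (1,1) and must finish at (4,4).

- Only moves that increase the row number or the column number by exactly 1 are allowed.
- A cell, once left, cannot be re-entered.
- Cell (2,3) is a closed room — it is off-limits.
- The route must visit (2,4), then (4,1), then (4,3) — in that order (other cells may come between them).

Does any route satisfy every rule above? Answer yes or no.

(4,1) lies to the left of (2,4), so going from (2,4) to (4,1) would need a leftward move — but moves only go right/down, so (2,4) cannot be visited before (4,1).

no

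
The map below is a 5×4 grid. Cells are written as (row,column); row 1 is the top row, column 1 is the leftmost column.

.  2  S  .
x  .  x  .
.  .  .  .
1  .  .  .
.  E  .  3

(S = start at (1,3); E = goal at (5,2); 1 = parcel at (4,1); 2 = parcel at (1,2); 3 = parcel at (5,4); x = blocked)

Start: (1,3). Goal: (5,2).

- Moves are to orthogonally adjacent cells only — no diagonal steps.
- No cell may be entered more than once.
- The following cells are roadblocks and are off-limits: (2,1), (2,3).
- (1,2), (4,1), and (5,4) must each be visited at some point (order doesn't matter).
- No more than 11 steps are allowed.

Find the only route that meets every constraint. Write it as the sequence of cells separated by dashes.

Any route must reach (1,2), (4,1), and (5,4) and still end at (5,2) within 11 moves, so the order of the required stops is forced.
Route from (1,3): left to (1,2), 2× down (reaching (3,2)), left to (3,1), down to (4,1), 3× right (reaching (4,4)), down to (5,4), 2× left (reaching (5,2)) — 11 moves in all.
Check: all required cells visited; 11 ≤ 11 moves.

(1,3) - (1,2) - (2,2) - (3,2) - (3,1) - (4,1) - (4,2) - (4,3) - (4,4) - (5,4) - (5,3) - (5,2)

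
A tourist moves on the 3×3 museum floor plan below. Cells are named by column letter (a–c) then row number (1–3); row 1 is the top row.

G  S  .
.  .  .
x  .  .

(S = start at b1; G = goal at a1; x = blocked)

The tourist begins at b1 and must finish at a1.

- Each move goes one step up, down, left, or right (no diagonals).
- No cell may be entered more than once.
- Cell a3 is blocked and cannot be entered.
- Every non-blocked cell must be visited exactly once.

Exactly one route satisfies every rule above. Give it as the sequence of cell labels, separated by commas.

b1, c1, c2, c3, b3, b2, a2, a1

Need to visit all 8 open cells exactly once, starting at b1 and ending at a1.
Route from b1: right to c1, 2× down (reaching c3), left to b3, up to b2, left to a2, up to a1 — 7 moves in all.
Check: all 8 open cells covered.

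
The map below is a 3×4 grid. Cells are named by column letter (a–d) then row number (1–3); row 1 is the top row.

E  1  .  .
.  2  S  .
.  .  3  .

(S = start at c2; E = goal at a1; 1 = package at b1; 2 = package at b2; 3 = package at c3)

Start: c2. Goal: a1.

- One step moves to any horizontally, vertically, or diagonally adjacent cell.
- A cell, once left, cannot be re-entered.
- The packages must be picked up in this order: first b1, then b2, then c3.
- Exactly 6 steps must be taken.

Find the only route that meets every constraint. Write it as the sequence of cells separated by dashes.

c2 - b1 - b2 - c3 - b3 - a2 - a1

The waypoints must appear in the order b1, b2, c3, with no cell reused.
Route from c2: up-left 1 to b1, down 1 to b2, down-right 1 to c3, left 1 to b3, up-left 1 to a2, up 1 to a1 — 6 moves in all.
Check: order respected (1 at step 1, 2 at step 2, 3 at step 3); 6 moves as required.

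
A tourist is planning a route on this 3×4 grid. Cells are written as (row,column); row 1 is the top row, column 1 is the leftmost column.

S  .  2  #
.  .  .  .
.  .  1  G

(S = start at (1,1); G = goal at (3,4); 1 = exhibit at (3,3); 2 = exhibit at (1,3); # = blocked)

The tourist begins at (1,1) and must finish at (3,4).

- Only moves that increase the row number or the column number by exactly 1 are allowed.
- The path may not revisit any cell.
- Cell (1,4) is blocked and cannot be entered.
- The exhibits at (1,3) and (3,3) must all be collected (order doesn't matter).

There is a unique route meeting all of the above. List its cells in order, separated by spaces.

Moves only go right or down, so the column and row indices never decrease.
Route from (1,1): right 2 to (1,3), down 2 to (3,3), right 1 to (3,4) — 5 moves in all.
Check: all required cells visited.

(1,1) (1,2) (1,3) (2,3) (3,3) (3,4)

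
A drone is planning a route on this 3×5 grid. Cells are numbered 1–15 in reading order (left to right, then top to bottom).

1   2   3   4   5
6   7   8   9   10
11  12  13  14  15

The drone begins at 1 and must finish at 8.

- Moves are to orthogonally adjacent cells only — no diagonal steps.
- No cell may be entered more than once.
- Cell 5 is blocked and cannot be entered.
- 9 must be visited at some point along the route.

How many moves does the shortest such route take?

Any route passes through 9 somewhere between 1 and 8. Summing Manhattan distances along the two legs (1 → 9 → 8) gives a lower bound of 4 + 1 = 5 moves.
A route of 5 moves achieves this: 1 → 2 → 3 → 4 → 9 → 8.
Since 5 matches the lower bound, it is optimal.

5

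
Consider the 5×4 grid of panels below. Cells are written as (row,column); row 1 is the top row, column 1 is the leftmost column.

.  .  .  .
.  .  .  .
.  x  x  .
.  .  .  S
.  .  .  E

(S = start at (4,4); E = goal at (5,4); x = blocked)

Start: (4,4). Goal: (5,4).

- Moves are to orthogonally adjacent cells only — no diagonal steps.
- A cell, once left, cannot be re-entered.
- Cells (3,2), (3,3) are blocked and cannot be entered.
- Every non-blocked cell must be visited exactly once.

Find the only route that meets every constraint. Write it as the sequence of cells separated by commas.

(4,4), (3,4), (2,4), (1,4), (1,3), (2,3), (2,2), (1,2), (1,1), (2,1), (3,1), (4,1), (5,1), (5,2), (4,2), (4,3), (5,3), (5,4)

Need to visit all 18 open cells exactly once, starting at (4,4) and ending at (5,4).
Cell (5,1) has only two open neighbours ((4,1) and (5,2)), so the path must pass straight through it: one of those is the cell it's entered from and the other is where it exits.
Route from (4,4): 3× up (reaching (1,4)), left to (1,3), down to (2,3), left to (2,2), up to (1,2), left to (1,1), 4× down (reaching (5,1)), right to (5,2), up to (4,2), right to (4,3), down to (5,3), right to (5,4) — 17 moves in all.
Check: all 18 open cells covered.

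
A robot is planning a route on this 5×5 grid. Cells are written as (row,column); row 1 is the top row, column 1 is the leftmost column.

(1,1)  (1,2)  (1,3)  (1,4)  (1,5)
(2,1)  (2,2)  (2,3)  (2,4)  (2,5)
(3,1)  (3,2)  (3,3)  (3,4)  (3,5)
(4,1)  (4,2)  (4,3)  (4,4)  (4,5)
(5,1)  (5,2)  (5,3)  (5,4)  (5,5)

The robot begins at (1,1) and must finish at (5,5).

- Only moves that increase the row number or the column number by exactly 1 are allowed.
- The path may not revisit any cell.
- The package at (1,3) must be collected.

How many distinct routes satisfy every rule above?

15

A right/down-only route from (1,1) to (5,5) makes exactly 4 down-moves and 4 right-moves in some order.
With no other constraints that would be C(8,4) = 70 routes.
Split at (1,3) and multiply the segment counts: (1,1)→(1,3): 1; (1,3)→(5,5): 15; product = 15.
That gives 15 routes.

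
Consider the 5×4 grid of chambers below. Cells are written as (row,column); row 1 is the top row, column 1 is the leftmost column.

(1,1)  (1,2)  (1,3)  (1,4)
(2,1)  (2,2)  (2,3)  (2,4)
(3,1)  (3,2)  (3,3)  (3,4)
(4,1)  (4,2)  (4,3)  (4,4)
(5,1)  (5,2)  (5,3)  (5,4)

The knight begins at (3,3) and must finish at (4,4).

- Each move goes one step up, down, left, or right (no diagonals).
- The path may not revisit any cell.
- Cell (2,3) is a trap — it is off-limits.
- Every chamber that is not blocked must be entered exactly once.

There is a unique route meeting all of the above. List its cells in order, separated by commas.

Need to visit all 19 open cells exactly once, starting at (3,3) and ending at (4,4).
Cell (1,3) has only two open neighbours ((1,2) and (1,4)), so the path must pass straight through it: one of those is the cell it's entered from and the other is where it exits.
Route from (3,3): right to (3,4), 2× up (reaching (1,4)), 3× left (reaching (1,1)), down to (2,1), right to (2,2), down to (3,2), left to (3,1), 2× down (reaching (5,1)), right to (5,2), up to (4,2), right to (4,3), down to (5,3), right to (5,4), up to (4,4) — 18 moves in all.
Check: all 19 open cells covered.

(3,3), (3,4), (2,4), (1,4), (1,3), (1,2), (1,1), (2,1), (2,2), (3,2), (3,1), (4,1), (5,1), (5,2), (4,2), (4,3), (5,3), (5,4), (4,4)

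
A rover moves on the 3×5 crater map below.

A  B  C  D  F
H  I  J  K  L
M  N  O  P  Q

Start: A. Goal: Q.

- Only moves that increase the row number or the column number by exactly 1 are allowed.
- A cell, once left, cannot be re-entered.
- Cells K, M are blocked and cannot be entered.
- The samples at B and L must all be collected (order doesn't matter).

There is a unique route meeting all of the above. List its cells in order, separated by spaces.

A B C D F L Q

Moves only go right or down, so the column and row indices never decrease.
Route from A: right 4 to F, down 2 to Q — 6 moves in all.
Check: all required cells visited.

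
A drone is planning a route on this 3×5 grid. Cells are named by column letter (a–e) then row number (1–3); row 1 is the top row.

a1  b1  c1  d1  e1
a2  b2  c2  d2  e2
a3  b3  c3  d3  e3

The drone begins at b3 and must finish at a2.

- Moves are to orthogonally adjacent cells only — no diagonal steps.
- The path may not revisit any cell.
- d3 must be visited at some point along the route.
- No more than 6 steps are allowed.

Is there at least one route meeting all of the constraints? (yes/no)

yes

One route that works: b3 → c3 → d3 → d2 → c2 → b2 → a2.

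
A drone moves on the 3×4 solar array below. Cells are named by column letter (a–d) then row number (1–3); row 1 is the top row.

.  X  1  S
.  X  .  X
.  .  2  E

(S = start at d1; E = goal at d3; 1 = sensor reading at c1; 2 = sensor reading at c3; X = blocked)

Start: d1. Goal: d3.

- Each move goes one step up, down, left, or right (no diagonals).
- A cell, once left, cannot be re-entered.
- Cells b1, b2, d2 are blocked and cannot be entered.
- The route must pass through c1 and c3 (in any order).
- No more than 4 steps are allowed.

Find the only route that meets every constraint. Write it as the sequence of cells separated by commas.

d1, c1, c2, c3, d3

Any route must reach c1 and c3 and still end at d3 within 4 moves, so the order of the required stops is forced.
Route from d1: left 1 to c1, down 2 to c3, right 1 to d3 — 4 moves in all.
Check: all required cells visited; 4 ≤ 4 moves.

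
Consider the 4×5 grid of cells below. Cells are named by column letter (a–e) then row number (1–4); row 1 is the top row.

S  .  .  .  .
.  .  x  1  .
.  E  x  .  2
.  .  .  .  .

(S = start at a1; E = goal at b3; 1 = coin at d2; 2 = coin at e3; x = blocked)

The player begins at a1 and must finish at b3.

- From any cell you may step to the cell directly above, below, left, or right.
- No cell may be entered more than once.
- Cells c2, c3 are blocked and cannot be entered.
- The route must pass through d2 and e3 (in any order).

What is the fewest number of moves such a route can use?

11

Any route passes through d2 and e3 in some order between a1 and b3. Summing Manhattan distances along each leg and taking the cheapest ordering (a1 → d2 → e3 → b3) gives a lower bound of 4 + 2 + 3 = 9 moves.
That bound ignores the blocked cells. Measuring each leg by the fewest moves that actually steer around them (a1→d2: 4; d2→e3: 2; e3→b3: 5) raises the lower bound to 11.
A route of 11 moves exists: a1 → b1 → c1 → d1 → d2 → d3 → e3 → e4 → d4 → c4 → b4 → b3.
Since 11 matches that lower bound, it is optimal.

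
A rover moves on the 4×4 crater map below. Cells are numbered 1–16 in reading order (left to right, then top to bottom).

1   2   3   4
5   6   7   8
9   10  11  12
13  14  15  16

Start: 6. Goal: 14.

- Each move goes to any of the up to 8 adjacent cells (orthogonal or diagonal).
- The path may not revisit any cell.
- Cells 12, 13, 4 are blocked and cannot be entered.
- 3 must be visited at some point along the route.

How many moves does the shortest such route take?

4

Any route passes through 3 somewhere between 6 and 14. Summing Chebyshev distances along the two legs (6 → 3 → 14) gives a lower bound of 1 + 3 = 4 moves.
A route of 4 moves achieves this: 6 → 3 → 7 → 10 → 14.
Since 4 matches the lower bound, it is optimal.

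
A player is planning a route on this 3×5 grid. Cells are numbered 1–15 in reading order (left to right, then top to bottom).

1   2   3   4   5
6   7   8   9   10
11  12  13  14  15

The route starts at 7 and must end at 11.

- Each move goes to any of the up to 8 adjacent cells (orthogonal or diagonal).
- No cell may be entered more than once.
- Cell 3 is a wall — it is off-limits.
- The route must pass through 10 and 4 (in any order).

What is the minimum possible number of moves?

Any route passes through 10 and 4 in some order between 7 and 11. Summing Chebyshev distances along each leg and taking the cheapest ordering (7 → 10 → 4 → 11) gives a lower bound of 3 + 1 + 3 = 7 moves.
A route of 7 moves achieves this: 7 → 8 → 4 → 10 → 9 → 13 → 12 → 11.
Since 7 matches the lower bound, it is optimal.

7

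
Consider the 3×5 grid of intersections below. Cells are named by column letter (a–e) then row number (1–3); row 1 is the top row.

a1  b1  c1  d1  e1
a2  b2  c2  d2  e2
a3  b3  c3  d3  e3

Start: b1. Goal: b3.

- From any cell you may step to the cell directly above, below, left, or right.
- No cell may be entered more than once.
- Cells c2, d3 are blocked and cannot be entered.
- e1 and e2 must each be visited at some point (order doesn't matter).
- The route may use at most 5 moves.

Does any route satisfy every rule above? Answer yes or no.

Every way from e1 onward to b3 runs back through b1, which the route has already used — so it cannot be completed without a revisit.

no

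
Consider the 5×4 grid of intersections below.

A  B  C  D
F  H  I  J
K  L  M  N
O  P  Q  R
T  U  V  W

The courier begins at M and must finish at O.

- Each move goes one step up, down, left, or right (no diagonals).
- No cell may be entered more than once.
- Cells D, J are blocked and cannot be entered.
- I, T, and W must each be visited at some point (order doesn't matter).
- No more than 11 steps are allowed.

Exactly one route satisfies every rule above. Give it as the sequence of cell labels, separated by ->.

M -> I -> H -> L -> P -> Q -> R -> W -> V -> U -> T -> O

The budget equals the shortest possible length, so every move has to be on a shortest route through the required cells.
Route from M: up 1 to I, left 1 to H, down 2 to P, right 2 to R, down 1 to W, left 3 to T, up 1 to O — 11 moves in all.
Check: all required cells visited; 11 ≤ 11 moves.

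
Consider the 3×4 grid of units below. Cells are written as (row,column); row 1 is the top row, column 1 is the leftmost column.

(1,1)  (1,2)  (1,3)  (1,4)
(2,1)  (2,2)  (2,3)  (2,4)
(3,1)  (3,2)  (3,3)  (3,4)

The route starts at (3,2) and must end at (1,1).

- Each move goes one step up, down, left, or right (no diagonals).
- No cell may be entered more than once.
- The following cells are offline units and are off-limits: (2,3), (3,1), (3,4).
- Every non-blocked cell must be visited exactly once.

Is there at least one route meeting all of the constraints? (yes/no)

Cell (2,4) has only one open neighbour but is neither the start nor the goal, so a Hamiltonian route would have to both enter and leave it through the same neighbour — impossible without revisiting.

no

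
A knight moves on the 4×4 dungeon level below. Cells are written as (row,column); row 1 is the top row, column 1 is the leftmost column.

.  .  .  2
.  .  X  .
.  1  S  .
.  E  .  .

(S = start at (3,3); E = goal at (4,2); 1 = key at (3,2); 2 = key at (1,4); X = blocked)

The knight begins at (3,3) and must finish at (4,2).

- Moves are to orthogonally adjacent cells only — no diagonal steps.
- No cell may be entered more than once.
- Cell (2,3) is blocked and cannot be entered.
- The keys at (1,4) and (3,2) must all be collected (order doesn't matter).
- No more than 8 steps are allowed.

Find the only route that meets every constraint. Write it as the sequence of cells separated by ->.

The budget equals the shortest possible length, so every move has to be on a shortest route through the required cells.
Route from (3,3): right 1 to (3,4), up 2 to (1,4), left 2 to (1,2), down 3 to (4,2) — 8 moves in all.
Check: all required cells visited; 8 ≤ 8 moves.

(3,3) -> (3,4) -> (2,4) -> (1,4) -> (1,3) -> (1,2) -> (2,2) -> (3,2) -> (4,2)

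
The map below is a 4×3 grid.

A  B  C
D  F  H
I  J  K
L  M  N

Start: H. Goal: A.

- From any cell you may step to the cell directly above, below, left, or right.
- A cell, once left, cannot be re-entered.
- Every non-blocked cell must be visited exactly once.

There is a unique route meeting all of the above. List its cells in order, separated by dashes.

H - C - B - F - J - K - N - M - L - I - D - A

Need to visit all 12 open cells exactly once, starting at H and ending at A.
Cell L has only two open neighbours (I and M), so the path must pass straight through it: one of those is the cell it's entered from and the other is where it exits.
Route from H: up 1 to C, left 1 to B, down 2 to J, right 1 to K, down 1 to N, left 2 to L, up 3 to A — 11 moves in all.
Check: all 12 open cells covered.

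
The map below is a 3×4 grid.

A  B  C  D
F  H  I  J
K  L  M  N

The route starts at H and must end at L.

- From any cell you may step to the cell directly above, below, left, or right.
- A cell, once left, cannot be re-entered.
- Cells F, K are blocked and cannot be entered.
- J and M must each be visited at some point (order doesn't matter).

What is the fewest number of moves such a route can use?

Any route passes through J and M in some order between H and L. Summing Manhattan distances along each leg and taking the cheapest ordering (H → J → M → L) gives a lower bound of 2 + 2 + 1 = 5 moves.
A route of 5 moves achieves this: H → I → J → N → M → L.
Since 5 matches the lower bound, it is optimal.

5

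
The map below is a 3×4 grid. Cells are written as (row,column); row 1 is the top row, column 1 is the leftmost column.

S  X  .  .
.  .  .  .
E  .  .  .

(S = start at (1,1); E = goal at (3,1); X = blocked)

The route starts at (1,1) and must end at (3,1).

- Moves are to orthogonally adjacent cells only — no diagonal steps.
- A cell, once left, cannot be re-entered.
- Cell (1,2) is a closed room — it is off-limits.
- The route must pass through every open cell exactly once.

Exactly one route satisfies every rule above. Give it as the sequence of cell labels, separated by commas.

(1,1), (2,1), (2,2), (2,3), (1,3), (1,4), (2,4), (3,4), (3,3), (3,2), (3,1)

Need to visit all 11 open cells exactly once, starting at (1,1) and ending at (3,1).
Cell (1,3) has only two open neighbours ((2,3) and (1,4)), so the path must pass straight through it: one of those is the cell it's entered from and the other is where it exits.
Route from (1,1): down to (2,1), 2× right (reaching (2,3)), up to (1,3), right to (1,4), 2× down (reaching (3,4)), 3× left (reaching (3,1)) — 10 moves in all.
Check: all 11 open cells covered.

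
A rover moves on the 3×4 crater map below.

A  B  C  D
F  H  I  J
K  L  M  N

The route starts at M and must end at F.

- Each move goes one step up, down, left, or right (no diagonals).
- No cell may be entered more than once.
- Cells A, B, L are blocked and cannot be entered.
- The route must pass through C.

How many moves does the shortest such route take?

7

Any route passes through C somewhere between M and F. Summing Manhattan distances along the two legs (M → C → F) gives a lower bound of 2 + 3 = 5 moves.
The shortest route satisfying every rule uses 7 moves: M → N → J → D → C → I → H → F.
The no-revisit rule (legs can't share cells) pushes the minimum above the 5-move bound; an exhaustive check rules out every length from 5 to 6, leaving 7 as the minimum.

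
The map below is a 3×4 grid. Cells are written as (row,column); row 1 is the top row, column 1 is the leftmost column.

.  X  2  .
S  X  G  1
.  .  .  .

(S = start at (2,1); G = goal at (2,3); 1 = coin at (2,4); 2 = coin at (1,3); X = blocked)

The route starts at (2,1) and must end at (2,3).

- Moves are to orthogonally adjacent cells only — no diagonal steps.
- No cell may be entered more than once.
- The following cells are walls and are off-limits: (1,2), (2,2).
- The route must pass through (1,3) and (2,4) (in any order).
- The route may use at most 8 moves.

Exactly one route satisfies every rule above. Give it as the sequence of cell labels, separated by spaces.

(2,1) (3,1) (3,2) (3,3) (3,4) (2,4) (1,4) (1,3) (2,3)

The budget equals the shortest possible length, so every move has to be on a shortest route through the required cells.
Route from (2,1): down to (3,1), 3× right (reaching (3,4)), 2× up (reaching (1,4)), left to (1,3), down to (2,3) — 8 moves in all.
Check: all required cells visited; 8 ≤ 8 moves.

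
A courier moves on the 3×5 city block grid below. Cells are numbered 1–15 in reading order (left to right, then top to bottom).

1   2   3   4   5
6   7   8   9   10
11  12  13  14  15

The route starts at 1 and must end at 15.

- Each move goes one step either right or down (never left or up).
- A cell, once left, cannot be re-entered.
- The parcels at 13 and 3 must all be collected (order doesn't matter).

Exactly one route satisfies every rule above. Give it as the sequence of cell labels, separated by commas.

1, 2, 3, 8, 13, 14, 15

Moves only go right or down, so the column and row indices never decrease.
Route from 1: right 2 to 3, down 2 to 13, right 2 to 15 — 6 moves in all.
Check: all required cells visited.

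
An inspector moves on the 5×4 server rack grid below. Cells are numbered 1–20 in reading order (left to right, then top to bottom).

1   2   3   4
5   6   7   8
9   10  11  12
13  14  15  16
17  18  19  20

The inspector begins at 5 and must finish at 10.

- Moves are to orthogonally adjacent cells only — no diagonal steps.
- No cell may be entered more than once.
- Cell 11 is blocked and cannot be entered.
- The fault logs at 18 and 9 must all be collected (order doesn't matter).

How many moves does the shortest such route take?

6

Any route passes through 18 and 9 in some order between 5 and 10. Summing Manhattan distances along each leg and taking the cheapest ordering (5 → 9 → 18 → 10) gives a lower bound of 1 + 3 + 2 = 6 moves.
A route of 6 moves achieves this: 5 → 9 → 13 → 17 → 18 → 14 → 10.
Since 6 matches the lower bound, it is optimal.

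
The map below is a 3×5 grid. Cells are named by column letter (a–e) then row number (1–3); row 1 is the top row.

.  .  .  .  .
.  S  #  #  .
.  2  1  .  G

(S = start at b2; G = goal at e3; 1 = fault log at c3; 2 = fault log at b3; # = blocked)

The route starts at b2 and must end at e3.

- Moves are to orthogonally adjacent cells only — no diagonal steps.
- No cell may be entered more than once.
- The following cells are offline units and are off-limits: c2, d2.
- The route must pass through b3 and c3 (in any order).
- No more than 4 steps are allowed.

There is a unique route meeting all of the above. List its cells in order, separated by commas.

b2, b3, c3, d3, e3

Any route must reach b3 and c3 and still end at e3 within 4 moves, so the order of the required stops is forced.
Route from b2: down to b3, 3× right (reaching e3) — 4 moves in all.
Check: all required cells visited; 4 ≤ 4 moves.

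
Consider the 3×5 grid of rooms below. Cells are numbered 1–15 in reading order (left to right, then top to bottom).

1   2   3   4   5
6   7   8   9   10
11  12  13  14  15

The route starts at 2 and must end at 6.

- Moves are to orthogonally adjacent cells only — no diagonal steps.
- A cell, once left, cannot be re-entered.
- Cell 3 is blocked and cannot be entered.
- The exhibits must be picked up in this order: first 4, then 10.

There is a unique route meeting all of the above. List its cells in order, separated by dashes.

The waypoints must appear in the order 4, 10, with no cell reused.
Route from 2: down to 7, 2× right (reaching 9), up to 4, right to 5, 2× down (reaching 15), 4× left (reaching 11), up to 6 — 12 moves in all.
Check: order respected (4 at step 4, 10 at step 6).

2 - 7 - 8 - 9 - 4 - 5 - 10 - 15 - 14 - 13 - 12 - 11 - 6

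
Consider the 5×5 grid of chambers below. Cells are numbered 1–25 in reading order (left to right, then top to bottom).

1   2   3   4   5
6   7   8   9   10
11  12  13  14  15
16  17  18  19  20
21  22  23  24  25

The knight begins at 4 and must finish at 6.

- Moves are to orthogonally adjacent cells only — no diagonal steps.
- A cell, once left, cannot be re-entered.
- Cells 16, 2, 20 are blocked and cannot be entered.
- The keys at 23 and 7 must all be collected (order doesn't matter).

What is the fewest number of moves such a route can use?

Any route passes through 23 and 7 in some order between 4 and 6. Summing Manhattan distances along each leg and taking the cheapest ordering (4 → 23 → 7 → 6) gives a lower bound of 5 + 4 + 1 = 10 moves.
A route of 10 moves achieves this: 4 → 9 → 14 → 19 → 24 → 23 → 18 → 13 → 8 → 7 → 6.
Since 10 matches the lower bound, it is optimal.

10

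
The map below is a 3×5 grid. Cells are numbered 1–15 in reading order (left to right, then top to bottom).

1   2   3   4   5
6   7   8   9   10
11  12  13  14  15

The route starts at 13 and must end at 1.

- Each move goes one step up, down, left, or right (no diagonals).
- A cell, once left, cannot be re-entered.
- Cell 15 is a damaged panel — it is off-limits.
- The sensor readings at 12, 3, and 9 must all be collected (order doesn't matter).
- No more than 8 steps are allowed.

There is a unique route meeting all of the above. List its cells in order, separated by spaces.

13 12 7 8 9 4 3 2 1

The 8-move cap with required stops at 12, 3, 9 leaves no slack for detours.
Route from 13: left to 12, up to 7, 2× right (reaching 9), up to 4, 3× left (reaching 1) — 8 moves in all.
Check: all required cells visited; 8 ≤ 8 moves.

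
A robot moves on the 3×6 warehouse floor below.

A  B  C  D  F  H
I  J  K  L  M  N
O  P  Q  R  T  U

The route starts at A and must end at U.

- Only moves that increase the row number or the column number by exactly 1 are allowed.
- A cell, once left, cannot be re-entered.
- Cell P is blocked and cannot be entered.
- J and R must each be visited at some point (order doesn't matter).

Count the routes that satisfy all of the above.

4

A right/down-only route from A to U makes exactly 2 down-moves and 5 right-moves in some order.
With no other constraints that would be C(7,2) = 21 routes.
A monotone route can only reach the required cells in the order J, R, so split there and multiply the segment counts (each segment already excludes blocked cells): A→J: 2; J→R: 2; R→U: 1; product = 4.
That gives 4 routes.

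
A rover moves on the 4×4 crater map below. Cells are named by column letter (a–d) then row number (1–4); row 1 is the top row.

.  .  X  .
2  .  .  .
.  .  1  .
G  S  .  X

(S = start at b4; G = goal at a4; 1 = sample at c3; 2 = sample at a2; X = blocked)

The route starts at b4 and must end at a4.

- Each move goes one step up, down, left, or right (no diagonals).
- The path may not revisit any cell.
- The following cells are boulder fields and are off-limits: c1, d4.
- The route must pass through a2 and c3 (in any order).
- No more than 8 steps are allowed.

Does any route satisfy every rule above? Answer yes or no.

yes

One route that works: b4 → b3 → c3 → c2 → b2 → a2 → a3 → a4.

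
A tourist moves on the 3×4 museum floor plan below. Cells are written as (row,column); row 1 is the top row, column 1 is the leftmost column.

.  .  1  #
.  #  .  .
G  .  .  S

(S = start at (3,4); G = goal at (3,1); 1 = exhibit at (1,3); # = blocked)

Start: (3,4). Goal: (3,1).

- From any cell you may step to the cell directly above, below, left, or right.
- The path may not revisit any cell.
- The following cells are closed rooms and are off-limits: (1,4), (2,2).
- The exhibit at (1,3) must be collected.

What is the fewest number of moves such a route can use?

Any route passes through (1,3) somewhere between (3,4) and (3,1). Summing Manhattan distances along the two legs ((3,4) → (1,3) → (3,1)) gives a lower bound of 3 + 4 = 7 moves.
A route of 7 moves achieves this: (3,4) → (2,4) → (2,3) → (1,3) → (1,2) → (1,1) → (2,1) → (3,1).
Since 7 matches the lower bound, it is optimal.

7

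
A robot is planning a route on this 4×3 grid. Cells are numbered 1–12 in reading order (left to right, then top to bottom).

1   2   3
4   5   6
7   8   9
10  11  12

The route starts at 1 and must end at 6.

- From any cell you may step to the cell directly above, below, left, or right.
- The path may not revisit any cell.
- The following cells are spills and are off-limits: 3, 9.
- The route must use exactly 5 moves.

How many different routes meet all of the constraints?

1

Need simple routes of exactly 5 moves from 1 to 6 (Manhattan distance 3, so 1 moves are spent on a detour and 1 undoing it).
Enumerating: 1 4 7 8 5 6.
That gives 1 route.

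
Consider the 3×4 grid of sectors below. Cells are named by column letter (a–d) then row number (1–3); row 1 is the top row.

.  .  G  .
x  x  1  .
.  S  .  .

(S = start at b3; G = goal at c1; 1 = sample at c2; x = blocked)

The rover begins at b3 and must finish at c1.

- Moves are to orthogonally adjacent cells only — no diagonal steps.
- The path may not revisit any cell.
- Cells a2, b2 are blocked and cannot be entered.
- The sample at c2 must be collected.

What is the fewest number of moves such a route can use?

Any route passes through c2 somewhere between b3 and c1. Summing Manhattan distances along the two legs (b3 → c2 → c1) gives a lower bound of 2 + 1 = 3 moves.
A route of 3 moves achieves this: b3 → c3 → c2 → c1.
Since 3 matches the lower bound, it is optimal.

3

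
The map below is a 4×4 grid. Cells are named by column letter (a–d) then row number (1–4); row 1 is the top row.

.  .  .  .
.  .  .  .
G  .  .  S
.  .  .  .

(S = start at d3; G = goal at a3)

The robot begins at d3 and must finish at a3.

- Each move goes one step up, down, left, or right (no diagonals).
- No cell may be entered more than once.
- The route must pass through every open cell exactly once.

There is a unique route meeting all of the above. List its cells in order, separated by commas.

d3, d4, c4, c3, c2, d2, d1, c1, b1, a1, a2, b2, b3, b4, a4, a3

Need to visit all 16 open cells exactly once, starting at d3 and ending at a3.
Cell d4 has only two open neighbours (d3 and c4), so the path must pass straight through it: one of those is the cell it's entered from and the other is where it exits.
Route from d3: down 1 to d4, left 1 to c4, up 2 to c2, right 1 to d2, up 1 to d1, left 3 to a1, down 1 to a2, right 1 to b2, down 2 to b4, left 1 to a4, up 1 to a3 — 15 moves in all.
Check: all 16 open cells covered.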